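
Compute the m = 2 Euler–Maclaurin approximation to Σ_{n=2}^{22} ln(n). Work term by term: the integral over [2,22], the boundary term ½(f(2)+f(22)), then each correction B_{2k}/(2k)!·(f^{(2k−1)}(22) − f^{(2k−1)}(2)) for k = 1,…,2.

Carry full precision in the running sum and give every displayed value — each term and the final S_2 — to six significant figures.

The integral term ∫_2^22 ln(x) dx = 46.6166.
½[f(2) + f(22)] = ½[0.693147 + 3.09104] = 1.89209.
So far: 48.5087.
Order-1 term: 1/12 · (0.0454545 − 0.500000) = -0.0378788.
Partial sum through k=1: 48.4709.
Order-2 term: −1/720 · (0.000187829 − 0.250000) = 0.000346961.

S_2 ≈ 48.4712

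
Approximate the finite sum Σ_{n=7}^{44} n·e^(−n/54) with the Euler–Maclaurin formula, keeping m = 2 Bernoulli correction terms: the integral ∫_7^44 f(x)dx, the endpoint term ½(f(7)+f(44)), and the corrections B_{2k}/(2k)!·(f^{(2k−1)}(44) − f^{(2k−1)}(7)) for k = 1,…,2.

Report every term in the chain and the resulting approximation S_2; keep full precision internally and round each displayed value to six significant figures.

∫_7^44 x·e^(−x/54) dx evaluates to 550.637.
Boundary: ½(f(7) + f(44)) = ½(6.14894 + 19.4797) = 12.8143.
So far: 563.451.
Correction k=1: B_{2}/2! · (f^{(1)}(44) − f^{(1)}(7)) = 1/12 · (0.0819854 − 0.764551) = -0.0568805.
Running total after k=1: 563.394.
Correction k=2: B_{4}/4! · (f^{(3)}(44) − f^{(3)}(7)) = −1/720 · (0.000331765 − 0.000864675) = 7.40152e-07.

S_2 ≈ 563.394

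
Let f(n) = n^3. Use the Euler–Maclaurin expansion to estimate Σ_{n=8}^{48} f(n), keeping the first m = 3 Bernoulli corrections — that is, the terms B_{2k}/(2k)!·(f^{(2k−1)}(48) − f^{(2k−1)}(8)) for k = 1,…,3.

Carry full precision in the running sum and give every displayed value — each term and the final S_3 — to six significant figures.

∫_8^48 x^3 dx evaluates to 1.32608e+06.
½[f(8) + f(48)] = ½[512.000 + 110592] = 55552.0.
Running total after boundary: 1.38163e+06.
Order-1 term: 1/12 · (6912.00 − 192.000) = 560.000.
Partial sum through k=1: 1.38219e+06.
Order-2 term: −1/720 · (6.00000 − 6.00000) = 0.00000.
Partial sum through k=2: 1.38219e+06.
Order-3 term: 1/30240 · (0.00000 − 0.00000) = 0.00000.

S_3 ≈ 1.38219e+06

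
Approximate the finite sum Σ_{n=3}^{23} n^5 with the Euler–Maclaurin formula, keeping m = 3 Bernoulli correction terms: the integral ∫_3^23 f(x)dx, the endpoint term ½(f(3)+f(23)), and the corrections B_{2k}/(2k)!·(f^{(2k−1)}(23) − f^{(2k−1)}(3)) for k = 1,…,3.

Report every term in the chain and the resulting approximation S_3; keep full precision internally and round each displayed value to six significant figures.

S_3 ≈ 2.80073e+07

Integral: ∫_3^23 x^5 dx = 2.46725e+07.
Endpoint term: (f(3) + f(23))/2 = (243.000 + 6.43634e+06)/2 = 3.21829e+06.
Running total after boundary: 2.78908e+07.
Order-1 term: 1/12 · (1.39920e+06 − 405.000) = 116567.
After k=1: 2.80074e+07.
Order-2 term: −1/720 · (31740.0 − 540.000) = -43.3333.
After k=2: 2.80073e+07.
Order-3 term: 1/30240 · (120.000 − 120.000) = 0.00000.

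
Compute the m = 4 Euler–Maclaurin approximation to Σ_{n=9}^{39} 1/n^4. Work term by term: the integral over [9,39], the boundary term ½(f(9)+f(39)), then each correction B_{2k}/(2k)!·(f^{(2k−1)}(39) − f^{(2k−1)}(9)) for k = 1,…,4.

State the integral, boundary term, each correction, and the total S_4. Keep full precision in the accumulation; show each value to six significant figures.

S_4 ≈ 0.000533659

∫_9^39 1/x^4 dx evaluates to 0.000451628.
Boundary: ½(f(9) + f(39)) = ½(0.000152416 + 4.32257e-07) = 7.64240e-05.
So far: 0.000528052.
Order-1 term: 1/12 · (-4.43340e-08 − (-6.77404e-05)) = 5.64133e-06.
Running total after k=1: 0.000533693.
Order-2 term: −1/720 · (-8.74438e-10 − (-2.50890e-05)) = -3.48446e-08.
Running total after k=2: 0.000533659.
Order-3 term: 1/30240 · (-3.21950e-11 − (-1.73455e-05)) = 5.73593e-10.
Running total after k=3: 0.000533659.
Order-4 term: −1/1209600 · (-1.90503e-12 − (-1.92728e-05)) = -1.59332e-11.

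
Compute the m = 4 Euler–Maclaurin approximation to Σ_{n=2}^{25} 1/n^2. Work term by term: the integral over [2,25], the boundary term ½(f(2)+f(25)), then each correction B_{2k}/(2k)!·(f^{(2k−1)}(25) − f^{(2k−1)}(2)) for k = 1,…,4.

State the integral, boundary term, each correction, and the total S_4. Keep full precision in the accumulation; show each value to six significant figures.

S_4 ≈ 0.605702

∫_2^25 1/x^2 dx evaluates to 0.460000.
½[f(2) + f(25)] = ½[0.250000 + 0.00160000] = 0.125800.
Running total after boundary: 0.585800.
Order-1 term: 1/12 · (-0.000128000 − (-0.250000)) = 0.0208227.
After k=1: 0.606623.
Order-2 term: −1/720 · (-2.45760e-06 − (-0.750000)) = -0.00104166.
After k=2: 0.605581.
Order-3 term: 1/30240 · (-1.17965e-07 − (-5.62500)) = 0.000186012.
After k=3: 0.605767.
Order-4 term: −1/1209600 · (-1.05696e-08 − (-78.7500)) = -6.51042e-05.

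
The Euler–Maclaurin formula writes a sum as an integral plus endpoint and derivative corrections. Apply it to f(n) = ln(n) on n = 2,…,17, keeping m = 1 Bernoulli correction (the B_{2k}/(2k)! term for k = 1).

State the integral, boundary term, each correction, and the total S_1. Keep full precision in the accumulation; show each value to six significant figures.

S_1 ≈ 33.5047

∫_2^17 ln(x) dx evaluates to 31.7783.
½[f(2) + f(17)] = ½[0.693147 + 2.83321] = 1.76318.
Running total after boundary: 33.5415.
k=1: B_{2}/(2)! × [f^{(1)}(17) − f^{(1)}(2)] = 1/12 × (0.0588235 − 0.500000) = -0.0367647.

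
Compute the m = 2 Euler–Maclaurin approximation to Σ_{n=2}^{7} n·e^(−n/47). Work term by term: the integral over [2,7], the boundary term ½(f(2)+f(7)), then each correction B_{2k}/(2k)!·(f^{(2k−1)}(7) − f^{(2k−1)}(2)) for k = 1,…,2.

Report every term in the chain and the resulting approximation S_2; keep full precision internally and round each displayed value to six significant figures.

S_2 ≈ 24.2125

The integral term ∫_2^7 x·e^(−x/47) dx = 20.2539.
½[f(2) + f(7)] = ½[1.91668 + 6.03137] = 3.97402.
Running total after boundary: 24.2279.
Order-1 term: 1/12 · (0.733297 − 0.917559) = -0.0153552.
Partial sum through k=1: 24.2125.
Order-2 term: −1/720 · (0.00111206 − 0.00128304) = 2.37471e-07.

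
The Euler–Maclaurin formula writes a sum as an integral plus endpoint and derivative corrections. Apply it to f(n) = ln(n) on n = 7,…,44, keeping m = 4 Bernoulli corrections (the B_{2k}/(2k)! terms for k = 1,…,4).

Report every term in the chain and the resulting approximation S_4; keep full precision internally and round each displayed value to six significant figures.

Integral: ∫_7^44 ln(x) dx = 115.883.
Endpoint term: (f(7) + f(44))/2 = (1.94591 + 3.78419)/2 = 2.86505.
So far: 118.748.
k=1: B_{2}/(2)! × [f^{(1)}(44) − f^{(1)}(7)] = 1/12 × (0.0227273 − 0.142857) = -0.0100108.
Running total after k=1: 118.738.
k=2: B_{4}/(4)! × [f^{(3)}(44) − f^{(3)}(7)] = −1/720 × (2.34786e-05 − 0.00583090) = 8.06587e-06.
Running total after k=2: 118.738.
k=3: B_{6}/(6)! × [f^{(5)}(44) − f^{(5)}(7)] = 1/30240 × (1.45528e-07 − 0.00142798) = -4.72166e-08.
Running total after k=3: 118.738.
k=4: B_{8}/(8)! × [f^{(7)}(44) − f^{(7)}(7)] = −1/1209600 × (2.25509e-09 − 0.000874271) = 7.22775e-10.

S_4 ≈ 118.738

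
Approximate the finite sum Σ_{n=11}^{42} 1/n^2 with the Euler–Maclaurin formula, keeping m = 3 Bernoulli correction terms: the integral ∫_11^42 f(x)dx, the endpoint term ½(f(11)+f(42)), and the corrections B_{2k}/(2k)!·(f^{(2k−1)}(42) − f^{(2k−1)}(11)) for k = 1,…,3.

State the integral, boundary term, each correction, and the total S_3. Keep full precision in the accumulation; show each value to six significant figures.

∫_11^42 1/x^2 dx evaluates to 0.0670996.
Boundary: ½(f(11) + f(42)) = ½(0.00826446 + 0.000566893) = 0.00441568.
Integral + boundary = 0.0715152.
k=1: B_{2}/(2)! × [f^{(1)}(42) − f^{(1)}(11)] = 1/12 × (-2.69949e-05 − (-0.00150263)) = 0.000122970.
After k=1: 0.0716382.
k=2: B_{4}/(4)! × [f^{(3)}(42) − f^{(3)}(11)] = −1/720 × (-1.83639e-07 − (-0.000149021)) = -2.06719e-07.
After k=2: 0.0716380.
k=3: B_{6}/(6)! × [f^{(5)}(42) − f^{(5)}(11)] = 1/30240 × (-3.12311e-09 − (-3.69474e-05)) = 1.22170e-09.

S_3 ≈ 0.0716380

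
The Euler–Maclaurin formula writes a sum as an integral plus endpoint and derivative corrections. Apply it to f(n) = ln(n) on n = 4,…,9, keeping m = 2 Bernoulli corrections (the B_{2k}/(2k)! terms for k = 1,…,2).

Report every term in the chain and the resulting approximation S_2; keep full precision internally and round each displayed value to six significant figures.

S_2 ≈ 11.0101

The integral term ∫_4^9 ln(x) dx = 9.22984.
Endpoint term: (f(4) + f(9))/2 = (1.38629 + 2.19722)/2 = 1.79176.
Running total after boundary: 11.0216.
k=1: B_{2}/(2)! × [f^{(1)}(9) − f^{(1)}(4)] = 1/12 × (0.111111 − 0.250000) = -0.0115741.
After k=1: 11.0100.
k=2: B_{4}/(4)! × [f^{(3)}(9) − f^{(3)}(4)] = −1/720 × (0.00274348 − 0.0312500) = 3.95924e-05.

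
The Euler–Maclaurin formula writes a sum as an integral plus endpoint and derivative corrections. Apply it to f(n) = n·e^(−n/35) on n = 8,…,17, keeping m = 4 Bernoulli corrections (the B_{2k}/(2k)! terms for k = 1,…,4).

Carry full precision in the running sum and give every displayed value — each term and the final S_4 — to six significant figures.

S_4 ≈ 86.1013

The integral term ∫_8^17 x·e^(−x/35) dx = 77.7138.
½[f(8) + f(17)] = ½[6.36536 + 10.4594] = 8.41237.
Running total after boundary: 86.1261.
k=1: B_{2}/(2)! × [f^{(1)}(17) − f^{(1)}(8)] = 1/12 × (0.316418 − 0.613802) = -0.0247820.
Partial sum through k=1: 86.1013.
k=2: B_{4}/(4)! × [f^{(3)}(17) − f^{(3)}(8)] = −1/720 × (0.00126280 − 0.00180012) = 7.46267e-07.
Partial sum through k=2: 86.1013.
k=3: B_{6}/(6)! × [f^{(5)}(17) − f^{(5)}(8)] = 1/30240 × (1.85086e-06 − 2.52993e-06) = -2.24561e-11.
Partial sum through k=3: 86.1013.
k=4: B_{8}/(8)! × [f^{(7)}(17) − f^{(7)}(8)] = −1/1209600 × (2.18030e-09 − 2.93093e-09) = 6.20560e-16.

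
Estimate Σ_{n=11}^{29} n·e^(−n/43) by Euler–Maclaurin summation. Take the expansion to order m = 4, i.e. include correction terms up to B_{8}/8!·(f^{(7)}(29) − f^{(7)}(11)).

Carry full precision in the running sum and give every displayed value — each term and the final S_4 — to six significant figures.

S_4 ≈ 232.239

∫_11^29 x·e^(−x/43) dx evaluates to 220.627.
Boundary: ½(f(11) + f(29)) = ½(8.51715 + 14.7741) = 11.6456.
So far: 232.273.
Order-1 term: 1/12 · (0.165868 − 0.576213) = -0.0341954.
Running total after k=1: 232.239.
Order-2 term: −1/720 · (0.000640764 − 0.00114915) = 7.06096e-07.
Running total after k=2: 232.239.
Order-3 term: 1/30240 · (6.44576e-07 − 1.07446e-06) = -1.42157e-11.
Running total after k=3: 232.239.
Order-4 term: −1/1209600 · (5.09792e-10 − 8.26076e-10) = 2.61478e-16.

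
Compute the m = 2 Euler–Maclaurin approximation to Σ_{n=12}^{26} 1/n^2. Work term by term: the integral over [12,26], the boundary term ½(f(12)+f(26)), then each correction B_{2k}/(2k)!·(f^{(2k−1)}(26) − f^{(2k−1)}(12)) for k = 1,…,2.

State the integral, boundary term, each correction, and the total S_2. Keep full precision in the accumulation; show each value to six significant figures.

S_2 ≈ 0.0491705

Integral: ∫_12^26 1/x^2 dx = 0.0448718.
Boundary: ½(f(12) + f(26)) = ½(0.00694444 + 0.00147929) = 0.00421187.
So far: 0.0490837.
Order-1 term: 1/12 · (-0.000113792 − (-0.00115741)) = 8.69680e-05.
After k=1: 0.0491706.
Order-2 term: −1/720 · (-2.01997e-06 − (-9.64506e-05)) = -1.31154e-07.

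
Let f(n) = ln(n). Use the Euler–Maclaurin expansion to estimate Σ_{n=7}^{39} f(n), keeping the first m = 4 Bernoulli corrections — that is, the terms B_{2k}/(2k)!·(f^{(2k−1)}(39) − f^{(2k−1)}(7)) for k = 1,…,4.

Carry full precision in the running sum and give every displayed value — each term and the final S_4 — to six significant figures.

∫_7^39 ln(x) dx evaluates to 97.2575.
Boundary: ½(f(7) + f(39)) = ½(1.94591 + 3.66356) = 2.80474.
Running total after boundary: 100.062.
Correction k=1: B_{2}/2! · (f^{(1)}(39) − f^{(1)}(7)) = 1/12 · (0.0256410 − 0.142857) = -0.00976801.
Running total after k=1: 100.053.
Correction k=2: B_{4}/4! · (f^{(3)}(39) − f^{(3)}(7)) = −1/720 · (3.37160e-05 − 0.00583090) = 8.05165e-06.
Running total after k=2: 100.053.
Correction k=3: B_{6}/6! · (f^{(5)}(39) − f^{(5)}(7)) = 1/30240 · (2.66004e-07 − 0.00142798) = -4.72126e-08.
Running total after k=3: 100.053.
Correction k=4: B_{8}/8! · (f^{(7)}(39) − f^{(7)}(7)) = −1/1209600 · (5.24663e-09 − 0.000874271) = 7.22773e-10.

S_4 ≈ 100.053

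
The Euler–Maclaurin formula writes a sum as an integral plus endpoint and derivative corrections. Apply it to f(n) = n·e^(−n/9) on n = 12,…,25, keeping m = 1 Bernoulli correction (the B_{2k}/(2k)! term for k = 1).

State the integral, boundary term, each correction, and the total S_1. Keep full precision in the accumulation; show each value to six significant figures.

The integral term ∫_12^25 x·e^(−x/9) dx = 30.7938.
½[f(12) + f(25)] = ½[3.16317 + 1.55441] = 2.35879.
Integral + boundary = 33.1526.
Correction k=1: B_{2}/2! · (f^{(1)}(25) − f^{(1)}(12)) = 1/12 · (-0.110536 − (-0.0878657)) = -0.00188919.

S_1 ≈ 33.1507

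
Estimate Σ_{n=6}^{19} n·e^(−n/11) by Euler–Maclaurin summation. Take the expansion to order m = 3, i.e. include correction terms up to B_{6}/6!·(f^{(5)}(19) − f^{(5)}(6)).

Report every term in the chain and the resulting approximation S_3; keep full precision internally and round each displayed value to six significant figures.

Integral: ∫_6^19 x·e^(−x/11) dx = 49.7175.
Boundary: ½(f(6) + f(19)) = ½(3.47747 + 3.37760) = 3.42754.
So far: 53.1450.
k=1: B_{2}/(2)! × [f^{(1)}(19) − f^{(1)}(6)] = 1/12 × (-0.129286 − 0.263445) = -0.0327276.
Partial sum through k=1: 53.1123.
k=2: B_{4}/(4)! × [f^{(3)}(19) − f^{(3)}(6)] = −1/720 × (0.00186984 − 0.0117570) = 1.37322e-05.
Partial sum through k=2: 53.1123.
k=3: B_{6}/(6)! × [f^{(5)}(19) − f^{(5)}(6)] = 1/30240 × (3.97369e-05 − 0.000176338) = -4.51722e-09.

S_3 ≈ 53.1123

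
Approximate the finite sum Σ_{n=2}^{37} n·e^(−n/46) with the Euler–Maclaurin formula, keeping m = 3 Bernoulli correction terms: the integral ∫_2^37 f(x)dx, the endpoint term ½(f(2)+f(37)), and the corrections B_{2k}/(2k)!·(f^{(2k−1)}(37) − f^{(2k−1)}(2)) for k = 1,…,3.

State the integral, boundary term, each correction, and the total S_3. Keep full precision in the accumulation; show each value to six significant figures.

Integral: ∫_2^37 x·e^(−x/46) dx = 405.962.
Endpoint term: (f(2) + f(37))/2 = (1.91491 + 16.5530)/2 = 9.23398.
Running total after boundary: 415.196.
k=1: B_{2}/(2)! × [f^{(1)}(37) − f^{(1)}(2)] = 1/12 × (0.0875308 − 0.915825) = -0.0690245.
Running total after k=1: 415.127.
k=2: B_{4}/(4)! × [f^{(3)}(37) − f^{(3)}(2)] = −1/720 × (0.000464220 − 0.00133777) = 1.21327e-06.
Running total after k=2: 415.127.
k=3: B_{6}/(6)! × [f^{(5)}(37) − f^{(5)}(2)] = 1/30240 × (4.19222e-07 − 1.05990e-06) = -2.11863e-11.

S_3 ≈ 415.127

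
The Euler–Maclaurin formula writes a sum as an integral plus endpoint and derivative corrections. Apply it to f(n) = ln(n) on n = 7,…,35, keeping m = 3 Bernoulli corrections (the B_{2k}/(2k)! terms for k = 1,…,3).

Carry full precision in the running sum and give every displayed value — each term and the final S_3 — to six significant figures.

S_3 ≈ 85.5569

∫_7^35 ln(x) dx evaluates to 82.8158.
Boundary: ½(f(7) + f(35)) = ½(1.94591 + 3.55535) = 2.75063.
Running total after boundary: 85.5664.
Order-1 term: 1/12 · (0.0285714 − 0.142857) = -0.00952381.
After k=1: 85.5569.
Order-2 term: −1/720 · (4.66472e-05 − 0.00583090) = 8.03369e-06.
After k=2: 85.5569.
Order-3 term: 1/30240 · (4.56952e-07 − 0.00142798) = -4.72063e-08.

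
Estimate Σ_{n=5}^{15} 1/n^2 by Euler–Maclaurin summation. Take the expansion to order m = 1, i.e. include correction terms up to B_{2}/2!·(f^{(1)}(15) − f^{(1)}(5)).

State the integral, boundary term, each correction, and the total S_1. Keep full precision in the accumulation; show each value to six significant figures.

The integral term ∫_5^15 1/x^2 dx = 0.133333.
Endpoint term: (f(5) + f(15))/2 = (0.0400000 + 0.00444444)/2 = 0.0222222.
So far: 0.155556.
Correction k=1: B_{2}/2! · (f^{(1)}(15) − f^{(1)}(5)) = 1/12 · (-0.000592593 − (-0.0160000)) = 0.00128395.

S_1 ≈ 0.156840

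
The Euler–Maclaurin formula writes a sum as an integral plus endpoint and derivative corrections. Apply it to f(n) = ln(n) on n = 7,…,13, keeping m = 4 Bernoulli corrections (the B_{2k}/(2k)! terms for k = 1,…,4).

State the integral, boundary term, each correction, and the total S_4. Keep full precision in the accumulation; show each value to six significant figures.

Integral: ∫_7^13 ln(x) dx = 13.7230.
½[f(7) + f(13)] = ½[1.94591 + 2.56495] = 2.25543.
Running total after boundary: 15.9784.
Order-1 term: 1/12 · (0.0769231 − 0.142857) = -0.00549451.
Partial sum through k=1: 15.9729.
Order-2 term: −1/720 · (0.000910332 − 0.00583090) = 6.83413e-06.
Partial sum through k=2: 15.9729.
Order-3 term: 1/30240 · (6.46390e-05 − 0.00142798) = -4.50839e-08.
Partial sum through k=3: 15.9729.
Order-4 term: −1/1209600 · (1.14744e-05 − 0.000874271) = 7.13291e-10.

S_4 ≈ 15.9729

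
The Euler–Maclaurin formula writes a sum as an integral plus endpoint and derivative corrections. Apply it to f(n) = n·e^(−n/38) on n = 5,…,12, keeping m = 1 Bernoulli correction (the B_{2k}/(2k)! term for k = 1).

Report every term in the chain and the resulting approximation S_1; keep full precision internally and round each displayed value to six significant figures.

S_1 ≈ 53.5848

Integral: ∫_5^12 x·e^(−x/38) dx = 47.0396.
Endpoint term: (f(5) + f(12))/2 = (4.38355 + 8.75056)/2 = 6.56705.
So far: 53.6067.
Order-1 term: 1/12 · (0.498935 − 0.761353) = -0.0218682.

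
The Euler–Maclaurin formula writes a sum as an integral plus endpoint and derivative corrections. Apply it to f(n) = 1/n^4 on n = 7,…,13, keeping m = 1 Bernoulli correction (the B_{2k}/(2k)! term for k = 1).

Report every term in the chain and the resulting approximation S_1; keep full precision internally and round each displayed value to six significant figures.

S_1 ≈ 0.00106478

The integral term ∫_7^13 1/x^4 dx = 0.000820095.
Endpoint term: (f(7) + f(13))/2 = (0.000416493 + 3.50128e-05)/2 = 0.000225753.
Running total after boundary: 0.00104585.
Order-1 term: 1/12 · (-1.07732e-05 − (-0.000237996)) = 1.89352e-05.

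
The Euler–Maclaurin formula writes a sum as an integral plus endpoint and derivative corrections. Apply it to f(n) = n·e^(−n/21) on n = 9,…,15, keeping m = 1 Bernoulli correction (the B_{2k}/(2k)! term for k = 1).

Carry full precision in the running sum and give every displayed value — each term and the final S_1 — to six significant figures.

The integral term ∫_9^15 x·e^(−x/21) dx = 40.3131.
Boundary: ½(f(9) + f(15)) = ½(5.86295 + 7.34312) = 6.60304.
Running total after boundary: 46.9161.
Order-1 term: 1/12 · (0.139869 − 0.372251) = -0.0193652.

S_1 ≈ 46.8968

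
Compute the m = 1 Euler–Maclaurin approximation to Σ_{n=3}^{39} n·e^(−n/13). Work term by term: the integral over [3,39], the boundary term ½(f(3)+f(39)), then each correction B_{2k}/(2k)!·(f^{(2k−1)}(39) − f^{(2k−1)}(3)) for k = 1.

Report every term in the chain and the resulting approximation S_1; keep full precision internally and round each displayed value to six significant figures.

The integral term ∫_3^39 x·e^(−x/13) dx = 131.480.
Boundary: ½(f(3) + f(39)) = ½(2.38177 + 1.94170) = 2.16173.
Integral + boundary = 133.642.
Order-1 term: 1/12 · (-0.0995741 − 0.610710) = -0.0591903.

S_1 ≈ 133.582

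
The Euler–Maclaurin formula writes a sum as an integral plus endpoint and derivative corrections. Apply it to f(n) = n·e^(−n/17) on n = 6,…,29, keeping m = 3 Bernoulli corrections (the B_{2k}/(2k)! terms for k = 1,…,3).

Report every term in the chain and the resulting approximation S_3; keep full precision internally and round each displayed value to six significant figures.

S_3 ≈ 137.396

The integral term ∫_6^29 x·e^(−x/17) dx = 132.703.
Boundary: ½(f(6) + f(29)) = ½(4.21571 + 5.26675) = 4.74123.
Integral + boundary = 137.444.
Correction k=1: B_{2}/2! · (f^{(1)}(29) − f^{(1)}(6)) = 1/12 · (-0.128197 − 0.454636) = -0.0485694.
Partial sum through k=1: 137.396.
Correction k=2: B_{4}/4! · (f^{(3)}(29) − f^{(3)}(6)) = −1/720 · (0.000813244 − 0.00643555) = 7.80875e-06.
Partial sum through k=2: 137.396.
Correction k=3: B_{6}/6! · (f^{(5)}(29) − f^{(5)}(6)) = 1/30240 · (7.16289e-06 − 3.90933e-05) = -1.05590e-09.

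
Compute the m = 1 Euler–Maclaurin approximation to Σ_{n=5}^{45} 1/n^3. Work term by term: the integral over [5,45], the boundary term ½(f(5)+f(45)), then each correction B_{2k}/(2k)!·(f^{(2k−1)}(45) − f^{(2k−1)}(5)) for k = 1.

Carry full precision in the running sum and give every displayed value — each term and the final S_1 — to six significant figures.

∫_5^45 1/x^3 dx evaluates to 0.0197531.
Boundary: ½(f(5) + f(45)) = ½(0.00800000 + 1.09739e-05) = 0.00400549.
So far: 0.0237586.
k=1: B_{2}/(2)! × [f^{(1)}(45) − f^{(1)}(5)] = 1/12 × (-7.31596e-07 − (-0.00480000)) = 0.000399939.

S_1 ≈ 0.0241585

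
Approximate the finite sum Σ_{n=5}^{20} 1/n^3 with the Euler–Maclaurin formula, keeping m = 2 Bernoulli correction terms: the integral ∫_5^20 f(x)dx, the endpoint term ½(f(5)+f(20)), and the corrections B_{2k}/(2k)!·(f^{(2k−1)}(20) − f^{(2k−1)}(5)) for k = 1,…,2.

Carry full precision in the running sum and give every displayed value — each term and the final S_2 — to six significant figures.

The integral term ∫_5^20 1/x^3 dx = 0.0187500.
Boundary: ½(f(5) + f(20)) = ½(0.00800000 + 0.000125000) = 0.00406250.
Running total after boundary: 0.0228125.
Order-1 term: 1/12 · (-1.87500e-05 − (-0.00480000)) = 0.000398437.
Running total after k=1: 0.0232109.
Order-2 term: −1/720 · (-9.37500e-07 − (-0.00384000)) = -5.33203e-06.

S_2 ≈ 0.0232056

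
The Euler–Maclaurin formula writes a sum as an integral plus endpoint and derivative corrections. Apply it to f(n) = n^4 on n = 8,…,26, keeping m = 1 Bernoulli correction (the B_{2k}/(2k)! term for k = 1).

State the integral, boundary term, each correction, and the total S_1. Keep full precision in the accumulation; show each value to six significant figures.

The integral term ∫_8^26 x^4 dx = 2.36972e+06.
½[f(8) + f(26)] = ½[4096.00 + 456976] = 230536.
Integral + boundary = 2.60026e+06.
k=1: B_{2}/(2)! × [f^{(1)}(26) − f^{(1)}(8)] = 1/12 × (70304.0 − 2048.00) = 5688.00.

S_1 ≈ 2.60595e+06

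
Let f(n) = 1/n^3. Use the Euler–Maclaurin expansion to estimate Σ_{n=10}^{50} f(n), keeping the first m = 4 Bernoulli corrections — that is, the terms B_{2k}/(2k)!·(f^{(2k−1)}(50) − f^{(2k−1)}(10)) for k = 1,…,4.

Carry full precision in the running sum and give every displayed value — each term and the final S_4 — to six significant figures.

The integral term ∫_10^50 1/x^3 dx = 0.00480000.
Endpoint term: (f(10) + f(50))/2 = (0.00100000 + 8.00000e-06)/2 = 0.000504000.
Integral + boundary = 0.00530400.
k=1: B_{2}/(2)! × [f^{(1)}(50) − f^{(1)}(10)] = 1/12 × (-4.80000e-07 − (-0.000300000)) = 2.49600e-05.
Partial sum through k=1: 0.00532896.
k=2: B_{4}/(4)! × [f^{(3)}(50) − f^{(3)}(10)] = −1/720 × (-3.84000e-09 − (-6.00000e-05)) = -8.33280e-08.
Partial sum through k=2: 0.00532888.
k=3: B_{6}/(6)! × [f^{(5)}(50) − f^{(5)}(10)] = 1/30240 × (-6.45120e-11 − (-2.52000e-05)) = 8.33331e-10.
Partial sum through k=3: 0.00532888.
k=4: B_{8}/(8)! × [f^{(7)}(50) − f^{(7)}(10)] = −1/1209600 × (-1.85795e-12 − (-1.81440e-05)) = -1.50000e-11.

S_4 ≈ 0.00532888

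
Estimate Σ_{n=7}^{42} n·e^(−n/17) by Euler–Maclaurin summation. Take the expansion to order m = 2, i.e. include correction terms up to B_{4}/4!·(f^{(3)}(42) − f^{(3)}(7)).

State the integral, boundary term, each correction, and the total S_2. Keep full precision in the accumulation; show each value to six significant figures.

S_2 ≈ 189.554

Integral: ∫_7^42 x·e^(−x/17) dx = 185.503.
½[f(7) + f(42)] = ½[4.63736 + 3.55047] = 4.09392.
Running total after boundary: 189.597.
Correction k=1: B_{2}/2! · (f^{(1)}(42) − f^{(1)}(7)) = 1/12 · (-0.124316 − 0.389694) = -0.0428342.
Running total after k=1: 189.554.
Correction k=2: B_{4}/4! · (f^{(3)}(42) − f^{(3)}(7)) = −1/720 · (0.000154858 − 0.00593306) = 8.02528e-06.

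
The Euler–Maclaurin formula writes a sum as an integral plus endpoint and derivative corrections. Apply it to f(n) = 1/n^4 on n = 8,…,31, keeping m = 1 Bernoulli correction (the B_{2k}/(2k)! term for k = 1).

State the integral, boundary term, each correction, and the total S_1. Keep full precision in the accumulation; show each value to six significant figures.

The integral term ∫_8^31 1/x^4 dx = 0.000639853.
Boundary: ½(f(8) + f(31)) = ½(0.000244141 + 1.08281e-06) = 0.000122612.
So far: 0.000762464.
k=1: B_{2}/(2)! × [f^{(1)}(31) − f^{(1)}(8)] = 1/12 × (-1.39718e-07 − (-0.000122070)) = 1.01609e-05.

S_1 ≈ 0.000772625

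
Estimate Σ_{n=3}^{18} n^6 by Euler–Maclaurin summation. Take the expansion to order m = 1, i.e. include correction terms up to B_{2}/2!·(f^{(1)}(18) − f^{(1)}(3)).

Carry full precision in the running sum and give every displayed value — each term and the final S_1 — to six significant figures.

Integral: ∫_3^18 x^6 dx = 8.74597e+07.
Endpoint term: (f(3) + f(18))/2 = (729.000 + 3.40122e+07)/2 = 1.70065e+07.
Running total after boundary: 1.04466e+08.
Order-1 term: 1/12 · (1.13374e+07 − 1458.00) = 944662.

S_1 ≈ 1.05411e+08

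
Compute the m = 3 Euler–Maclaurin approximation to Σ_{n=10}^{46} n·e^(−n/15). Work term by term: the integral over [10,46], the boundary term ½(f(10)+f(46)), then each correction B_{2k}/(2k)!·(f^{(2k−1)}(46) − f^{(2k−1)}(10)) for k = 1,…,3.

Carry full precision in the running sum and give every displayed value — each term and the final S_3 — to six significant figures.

S_3 ≈ 153.530

The integral term ∫_10^46 x·e^(−x/15) dx = 149.914.
Endpoint term: (f(10) + f(46))/2 = (5.13417 + 2.14250)/2 = 3.63834.
So far: 153.553.
Correction k=1: B_{2}/2! · (f^{(1)}(46) − f^{(1)}(10)) = 1/12 · (-0.0962574 − 0.171139) = -0.0222830.
Running total after k=1: 153.530.
Correction k=2: B_{4}/4! · (f^{(3)}(46) − f^{(3)}(10)) = −1/720 · (-1.38003e-05 − 0.00532433) = 7.41406e-06.
Running total after k=2: 153.530.
Correction k=3: B_{6}/6! · (f^{(5)}(46) − f^{(5)}(10)) = 1/30240 · (1.77871e-06 − 4.39468e-05) = -1.39445e-09.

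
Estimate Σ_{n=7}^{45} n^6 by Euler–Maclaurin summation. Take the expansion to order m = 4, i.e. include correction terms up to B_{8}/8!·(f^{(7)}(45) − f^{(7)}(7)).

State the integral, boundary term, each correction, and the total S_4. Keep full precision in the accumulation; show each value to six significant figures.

S_4 ≈ 5.76254e+10

The integral term ∫_7^45 x^6 dx = 5.33812e+10.
½[f(7) + f(45)] = ½[117649 + 8.30377e+09] = 4.15194e+09.
So far: 5.75332e+10.
Correction k=1: B_{2}/2! · (f^{(1)}(45) − f^{(1)}(7)) = 1/12 · (1.10717e+09 − 100842) = 9.22557e+07.
Partial sum through k=1: 5.76254e+10.
Correction k=2: B_{4}/4! · (f^{(3)}(45) − f^{(3)}(7)) = −1/720 · (1.09350e+07 − 41160.0) = -15130.3.
Partial sum through k=2: 5.76254e+10.
Correction k=3: B_{6}/6! · (f^{(5)}(45) − f^{(5)}(7)) = 1/30240 · (32400.0 − 5040.00) = 0.904762.
Partial sum through k=3: 5.76254e+10.
Correction k=4: B_{8}/8! · (f^{(7)}(45) − f^{(7)}(7)) = −1/1209600 · (0.00000 − 0.00000) = 0.00000.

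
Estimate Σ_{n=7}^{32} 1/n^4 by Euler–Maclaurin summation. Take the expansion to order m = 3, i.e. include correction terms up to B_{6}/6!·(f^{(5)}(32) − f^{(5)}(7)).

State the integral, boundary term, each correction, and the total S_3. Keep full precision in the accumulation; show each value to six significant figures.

∫_7^32 1/x^4 dx evaluates to 0.000961645.
Endpoint term: (f(7) + f(32))/2 = (0.000416493 + 9.53674e-07)/2 = 0.000208723.
Running total after boundary: 0.00117037.
Correction k=1: B_{2}/2! · (f^{(1)}(32) − f^{(1)}(7)) = 1/12 · (-1.19209e-07 − (-0.000237996)) = 1.98231e-05.
Partial sum through k=1: 0.00119019.
Correction k=2: B_{4}/4! · (f^{(3)}(32) − f^{(3)}(7)) = −1/720 · (-3.49246e-09 − (-0.000145712)) = -2.02373e-07.
Partial sum through k=2: 0.00118999.
Correction k=3: B_{6}/6! · (f^{(5)}(32) − f^{(5)}(7)) = 1/30240 · (-1.90994e-10 − (-0.000166528)) = 5.50687e-09.

S_3 ≈ 0.00118999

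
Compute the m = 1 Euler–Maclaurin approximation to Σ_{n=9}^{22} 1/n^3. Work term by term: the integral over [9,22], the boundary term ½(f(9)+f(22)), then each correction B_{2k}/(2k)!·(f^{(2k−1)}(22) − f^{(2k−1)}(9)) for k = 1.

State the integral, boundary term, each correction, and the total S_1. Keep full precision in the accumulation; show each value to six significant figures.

The integral term ∫_9^22 1/x^3 dx = 0.00513978.
Boundary: ½(f(9) + f(22)) = ½(0.00137174 + 9.39144e-05) = 0.000732828.
Integral + boundary = 0.00587261.
k=1: B_{2}/(2)! × [f^{(1)}(22) − f^{(1)}(9)] = 1/12 × (-1.28065e-05 − (-0.000457247)) = 3.70367e-05.

S_1 ≈ 0.00590965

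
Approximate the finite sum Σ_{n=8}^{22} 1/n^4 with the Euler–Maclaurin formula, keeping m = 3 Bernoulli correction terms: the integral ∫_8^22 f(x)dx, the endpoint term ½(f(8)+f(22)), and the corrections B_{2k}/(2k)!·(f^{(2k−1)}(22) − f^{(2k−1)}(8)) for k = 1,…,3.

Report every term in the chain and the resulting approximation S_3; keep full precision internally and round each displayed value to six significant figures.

The integral term ∫_8^22 1/x^4 dx = 0.000619737.
½[f(8) + f(22)] = ½[0.000244141 + 4.26883e-06] = 0.000124205.
Running total after boundary: 0.000743942.
Order-1 term: 1/12 · (-7.76152e-07 − (-0.000122070)) = 1.01078e-05.
Partial sum through k=1: 0.000754049.
Order-2 term: −1/720 · (-4.81086e-08 − (-5.72205e-05)) = -7.94060e-08.
Partial sum through k=2: 0.000753970.
Order-3 term: 1/30240 · (-5.56628e-09 − (-5.00679e-05)) = 1.65550e-09.

S_3 ≈ 0.000753972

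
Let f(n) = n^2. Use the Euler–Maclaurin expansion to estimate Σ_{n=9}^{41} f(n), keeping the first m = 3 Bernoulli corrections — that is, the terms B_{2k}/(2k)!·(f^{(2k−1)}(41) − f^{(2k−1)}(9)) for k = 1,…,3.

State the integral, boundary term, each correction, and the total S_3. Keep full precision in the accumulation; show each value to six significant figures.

Integral: ∫_9^41 x^2 dx = 22730.7.
Boundary: ½(f(9) + f(41)) = ½(81.0000 + 1681.00) = 881.000.
Running total after boundary: 23611.7.
Correction k=1: B_{2}/2! · (f^{(1)}(41) − f^{(1)}(9)) = 1/12 · (82.0000 − 18.0000) = 5.33333.
Partial sum through k=1: 23617.0.
Correction k=2: B_{4}/4! · (f^{(3)}(41) − f^{(3)}(9)) = −1/720 · (0.00000 − 0.00000) = 0.00000.
Partial sum through k=2: 23617.0.
Correction k=3: B_{6}/6! · (f^{(5)}(41) − f^{(5)}(9)) = 1/30240 · (0.00000 − 0.00000) = 0.00000.

S_3 ≈ 23617.0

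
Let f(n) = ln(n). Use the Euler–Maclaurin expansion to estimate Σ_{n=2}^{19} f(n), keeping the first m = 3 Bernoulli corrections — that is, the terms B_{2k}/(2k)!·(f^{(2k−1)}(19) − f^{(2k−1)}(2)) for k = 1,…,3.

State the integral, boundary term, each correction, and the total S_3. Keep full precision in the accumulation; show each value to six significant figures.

The integral term ∫_2^19 ln(x) dx = 37.5580.
½[f(2) + f(19)] = ½[0.693147 + 2.94444] = 1.81879.
Running total after boundary: 39.3768.
Correction k=1: B_{2}/2! · (f^{(1)}(19) − f^{(1)}(2)) = 1/12 · (0.0526316 − 0.500000) = -0.0372807.
Partial sum through k=1: 39.3396.
Correction k=2: B_{4}/4! · (f^{(3)}(19) − f^{(3)}(2)) = −1/720 · (0.000291588 − 0.250000) = 0.000346817.
Partial sum through k=2: 39.3399.
Correction k=3: B_{6}/6! · (f^{(5)}(19) − f^{(5)}(2)) = 1/30240 · (9.69267e-06 − 0.750000) = -2.48013e-05.

S_3 ≈ 39.3399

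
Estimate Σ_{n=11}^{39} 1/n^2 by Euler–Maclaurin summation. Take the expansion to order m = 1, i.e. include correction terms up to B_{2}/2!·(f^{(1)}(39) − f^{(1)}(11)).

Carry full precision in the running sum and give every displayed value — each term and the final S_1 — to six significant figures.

∫_11^39 1/x^2 dx evaluates to 0.0652681.
Boundary: ½(f(11) + f(39)) = ½(0.00826446 + 0.000657462) = 0.00446096.
Integral + boundary = 0.0697290.
Correction k=1: B_{2}/2! · (f^{(1)}(39) − f^{(1)}(11)) = 1/12 · (-3.37160e-05 − (-0.00150263)) = 0.000122409.

S_1 ≈ 0.0698514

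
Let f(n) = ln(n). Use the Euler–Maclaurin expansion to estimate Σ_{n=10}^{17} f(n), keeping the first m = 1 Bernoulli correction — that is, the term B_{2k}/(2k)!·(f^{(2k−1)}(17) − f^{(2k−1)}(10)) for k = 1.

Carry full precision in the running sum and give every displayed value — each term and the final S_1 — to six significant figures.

S_1 ≈ 20.7032

Integral: ∫_10^17 ln(x) dx = 18.1388.
Endpoint term: (f(10) + f(17))/2 = (2.30259 + 2.83321)/2 = 2.56790.
Running total after boundary: 20.7067.
Order-1 term: 1/12 · (0.0588235 − 0.100000) = -0.00343137.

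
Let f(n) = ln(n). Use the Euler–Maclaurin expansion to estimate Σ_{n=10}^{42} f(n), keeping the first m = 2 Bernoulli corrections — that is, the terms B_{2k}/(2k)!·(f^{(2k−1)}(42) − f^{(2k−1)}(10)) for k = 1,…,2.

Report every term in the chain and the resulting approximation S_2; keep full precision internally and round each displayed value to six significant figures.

Integral: ∫_10^42 ln(x) dx = 101.956.
Endpoint term: (f(10) + f(42))/2 = (2.30259 + 3.73767)/2 = 3.02013.
So far: 104.976.
k=1: B_{2}/(2)! × [f^{(1)}(42) − f^{(1)}(10)] = 1/12 × (0.0238095 − 0.100000) = -0.00634921.
Running total after k=1: 104.970.
k=2: B_{4}/(4)! × [f^{(3)}(42) − f^{(3)}(10)] = −1/720 × (2.69949e-05 − 0.00200000) = 2.74028e-06.

S_2 ≈ 104.970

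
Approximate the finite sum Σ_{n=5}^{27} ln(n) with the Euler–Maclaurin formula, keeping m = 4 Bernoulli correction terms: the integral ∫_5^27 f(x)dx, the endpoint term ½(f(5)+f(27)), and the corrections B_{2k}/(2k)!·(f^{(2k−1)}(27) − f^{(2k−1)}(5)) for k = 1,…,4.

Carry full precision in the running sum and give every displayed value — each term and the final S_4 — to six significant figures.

S_4 ≈ 61.3795

The integral term ∫_5^27 ln(x) dx = 58.9404.
½[f(5) + f(27)] = ½[1.60944 + 3.29584] = 2.45264.
Running total after boundary: 61.3930.
k=1: B_{2}/(2)! × [f^{(1)}(27) − f^{(1)}(5)] = 1/12 × (0.0370370 − 0.200000) = -0.0135802.
Running total after k=1: 61.3795.
k=2: B_{4}/(4)! × [f^{(3)}(27) − f^{(3)}(5)] = −1/720 × (0.000101611 − 0.0160000) = 2.20811e-05.
Running total after k=2: 61.3795.
k=3: B_{6}/(6)! × [f^{(5)}(27) − f^{(5)}(5)] = 1/30240 × (1.67260e-06 − 0.00768000) = -2.53913e-07.
Running total after k=3: 61.3795.
k=4: B_{8}/(8)! × [f^{(7)}(27) − f^{(7)}(5)] = −1/1209600 × (6.88313e-08 − 0.00921600) = 7.61899e-09.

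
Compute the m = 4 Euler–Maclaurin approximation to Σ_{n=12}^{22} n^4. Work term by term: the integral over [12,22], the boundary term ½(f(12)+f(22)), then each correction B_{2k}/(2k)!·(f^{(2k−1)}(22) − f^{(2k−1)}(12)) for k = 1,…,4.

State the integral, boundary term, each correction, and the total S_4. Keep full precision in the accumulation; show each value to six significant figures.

S_4 ≈ 1.11143e+06

Integral: ∫_12^22 x^4 dx = 980960.
½[f(12) + f(22)] = ½[20736.0 + 234256] = 127496.
Running total after boundary: 1.10846e+06.
k=1: B_{2}/(2)! × [f^{(1)}(22) − f^{(1)}(12)] = 1/12 × (42592.0 − 6912.00) = 2973.33.
Running total after k=1: 1.11143e+06.
k=2: B_{4}/(4)! × [f^{(3)}(22) − f^{(3)}(12)] = −1/720 × (528.000 − 288.000) = -0.333333.
Running total after k=2: 1.11143e+06.
k=3: B_{6}/(6)! × [f^{(5)}(22) − f^{(5)}(12)] = 1/30240 × (0.00000 − 0.00000) = 0.00000.
Running total after k=3: 1.11143e+06.
k=4: B_{8}/(8)! × [f^{(7)}(22) − f^{(7)}(12)] = −1/1209600 × (0.00000 − 0.00000) = 0.00000.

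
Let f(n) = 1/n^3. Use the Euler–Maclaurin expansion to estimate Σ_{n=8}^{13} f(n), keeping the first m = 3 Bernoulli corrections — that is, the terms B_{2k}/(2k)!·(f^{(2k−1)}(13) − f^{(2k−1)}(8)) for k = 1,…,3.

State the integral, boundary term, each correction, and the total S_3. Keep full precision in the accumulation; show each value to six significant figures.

∫_8^13 1/x^3 dx evaluates to 0.00485392.
½[f(8) + f(13)] = ½[0.00195312 + 0.000455166] = 0.00120415.
Integral + boundary = 0.00605807.
k=1: B_{2}/(2)! × [f^{(1)}(13) − f^{(1)}(8)] = 1/12 × (-0.000105038 − (-0.000732422)) = 5.22820e-05.
Partial sum through k=1: 0.00611035.
k=2: B_{4}/(4)! × [f^{(3)}(13) − f^{(3)}(8)] = −1/720 × (-1.24306e-05 − (-0.000228882)) = -3.00627e-07.
Partial sum through k=2: 0.00611005.
k=3: B_{6}/(6)! × [f^{(5)}(13) − f^{(5)}(8)] = 1/30240 × (-3.08925e-06 − (-0.000150204)) = 4.86490e-09.

S_3 ≈ 0.00611005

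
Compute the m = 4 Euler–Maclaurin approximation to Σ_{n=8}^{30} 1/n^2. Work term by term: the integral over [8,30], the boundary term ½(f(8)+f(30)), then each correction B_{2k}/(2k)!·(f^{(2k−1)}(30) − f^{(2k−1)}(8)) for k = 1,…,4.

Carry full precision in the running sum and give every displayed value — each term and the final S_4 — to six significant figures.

Integral: ∫_8^30 1/x^2 dx = 0.0916667.
Endpoint term: (f(8) + f(30))/2 = (0.0156250 + 0.00111111)/2 = 0.00836806.
Integral + boundary = 0.100035.
Order-1 term: 1/12 · (-7.40741e-05 − (-0.00390625)) = 0.000319348.
Partial sum through k=1: 0.100354.
Order-2 term: −1/720 · (-9.87654e-07 − (-0.000732422)) = -1.01588e-06.
Partial sum through k=2: 0.100353.
Order-3 term: 1/30240 · (-3.29218e-08 − (-0.000343323)) = 1.13522e-08.
Partial sum through k=3: 0.100353.
Order-4 term: −1/1209600 · (-2.04847e-09 − (-0.000300407)) = -2.48351e-10.

S_4 ≈ 0.100353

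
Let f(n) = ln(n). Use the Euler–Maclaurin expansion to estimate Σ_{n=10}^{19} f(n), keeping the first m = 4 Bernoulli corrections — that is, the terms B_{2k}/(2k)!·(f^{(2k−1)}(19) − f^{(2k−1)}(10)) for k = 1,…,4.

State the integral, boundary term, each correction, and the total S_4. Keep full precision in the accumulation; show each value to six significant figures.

S_4 ≈ 26.5381

∫_10^19 ln(x) dx evaluates to 23.9185.
½[f(10) + f(19)] = ½[2.30259 + 2.94444] = 2.62351.
So far: 26.5420.
Order-1 term: 1/12 · (0.0526316 − 0.100000) = -0.00394737.
After k=1: 26.5381.
Order-2 term: −1/720 · (0.000291588 − 0.00200000) = 2.37279e-06.
After k=2: 26.5381.
Order-3 term: 1/30240 · (9.69267e-06 − 0.000240000) = -7.61598e-09.
After k=3: 26.5381.
Order-4 term: −1/1209600 · (8.05485e-07 − 7.20000e-05) = 5.88579e-11.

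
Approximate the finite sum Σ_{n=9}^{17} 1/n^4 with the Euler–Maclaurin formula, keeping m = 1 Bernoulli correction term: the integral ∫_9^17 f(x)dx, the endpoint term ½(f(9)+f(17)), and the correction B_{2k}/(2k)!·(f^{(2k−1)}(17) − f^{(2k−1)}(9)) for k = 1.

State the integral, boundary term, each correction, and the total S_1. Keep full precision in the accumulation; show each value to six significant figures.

The integral term ∫_9^17 1/x^4 dx = 0.000389400.
Boundary: ½(f(9) + f(17)) = ½(0.000152416 + 1.19730e-05) = 8.21944e-05.
Running total after boundary: 0.000471595.
k=1: B_{2}/(2)! × [f^{(1)}(17) − f^{(1)}(9)] = 1/12 × (-2.81719e-06 − (-6.77404e-05)) = 5.41026e-06.

S_1 ≈ 0.000477005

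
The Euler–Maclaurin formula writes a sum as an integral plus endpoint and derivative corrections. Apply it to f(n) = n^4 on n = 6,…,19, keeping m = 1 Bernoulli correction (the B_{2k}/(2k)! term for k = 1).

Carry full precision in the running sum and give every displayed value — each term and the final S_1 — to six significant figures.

S_1 ≈ 561687

Integral: ∫_6^19 x^4 dx = 493665.
½[f(6) + f(19)] = ½[1296.00 + 130321] = 65808.5.
Running total after boundary: 559473.
Order-1 term: 1/12 · (27436.0 − 864.000) = 2214.33.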